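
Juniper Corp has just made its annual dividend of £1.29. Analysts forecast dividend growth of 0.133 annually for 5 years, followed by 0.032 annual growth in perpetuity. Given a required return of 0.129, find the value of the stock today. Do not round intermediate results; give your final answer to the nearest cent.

£20.49

D_1 = 1.46157
D_2 = 1.65596
D_3 = 1.87620
D_4 = 2.12574
D_5 = 2.40846
Terminal value at year 5: TV = D_5×(1+g_2)/(r−g_2) = 2.48553/0.097 = 25.62402
P_0 = D_1/(1+r)^1 + D_2/(1+r)^2 + D_3/(1+r)^3 + D_4/(1+r)^4 + D_5/(1+r)^5 + TV/(1+r)^5
    = 1.29457 + 1.29916 + 1.30376 + 1.30838 + 1.31301 + 13.96939 = 20.48827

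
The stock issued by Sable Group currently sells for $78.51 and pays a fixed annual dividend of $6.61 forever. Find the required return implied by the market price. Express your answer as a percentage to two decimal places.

P = C/r ⇒ r = C/P = $6.61/$78.51 = 0.084193

8.42%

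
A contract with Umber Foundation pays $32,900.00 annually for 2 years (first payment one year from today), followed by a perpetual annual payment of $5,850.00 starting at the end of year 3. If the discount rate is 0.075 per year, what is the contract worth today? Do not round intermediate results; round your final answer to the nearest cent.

$126570.04

PV of 2-year annuity: $32,900.00 × [1 − (1+0.075)^−2] / 0.075 = 59074.09410
Perpetuity value at year 2: $5,850.00 / 0.075 = 78000.00000
PV of perpetuity: 78000.00000 / (1+0.075)^2 = 67495.94375
Total PV = 59074.09410 + 67495.94375 = 126570.03786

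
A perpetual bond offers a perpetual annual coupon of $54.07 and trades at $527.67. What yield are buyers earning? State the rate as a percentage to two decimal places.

10.25%

P = C/r ⇒ r = C/P = $54.07/$527.67 = 0.102469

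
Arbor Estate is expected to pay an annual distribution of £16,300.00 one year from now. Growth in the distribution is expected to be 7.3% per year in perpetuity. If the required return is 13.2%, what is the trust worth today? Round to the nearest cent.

Growing perpetuity: P = D₁ / (r − g) = £16,300.0000 / (0.132 − 0.073) = £276,271.19

£276271.19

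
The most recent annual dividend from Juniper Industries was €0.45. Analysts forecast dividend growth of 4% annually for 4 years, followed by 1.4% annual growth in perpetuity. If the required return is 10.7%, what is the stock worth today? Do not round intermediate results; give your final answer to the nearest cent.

D_1 = 0.46800
D_2 = 0.48672
D_3 = 0.50619
D_4 = 0.52644
Terminal value at year 4: TV = D_4×(1+g_2)/(r−g_2) = 0.53381/0.093 = 5.73985
P_0 = D_1/(1+r)^1 + D_2/(1+r)^2 + D_3/(1+r)^3 + D_4/(1+r)^4 + TV/(1+r)^4
    = 0.42276 + 0.39718 + 0.37314 + 0.35055 + 3.82217 = 5.36581

€5.37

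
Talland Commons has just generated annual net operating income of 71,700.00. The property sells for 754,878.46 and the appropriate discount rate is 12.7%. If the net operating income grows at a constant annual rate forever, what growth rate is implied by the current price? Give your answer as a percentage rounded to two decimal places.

2.92%

P = D₀(1+g)/(r−g) ⇒ P(r−g) = D₀(1+g) ⇒ g(P+D₀) = P·r − D₀
g = (P·r − D₀)/(P + D₀) = (754,878.46×0.127 − 71,700.00) / (754,878.46 + 71,700.00) = 0.029240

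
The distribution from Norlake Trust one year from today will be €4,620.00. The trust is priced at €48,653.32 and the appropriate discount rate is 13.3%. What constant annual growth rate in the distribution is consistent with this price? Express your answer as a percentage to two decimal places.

3.80%

P = D₁/(r−g) ⇒ g = r − D₁/P = 0.133 − €4,620.00/€48,653.32 = 0.038042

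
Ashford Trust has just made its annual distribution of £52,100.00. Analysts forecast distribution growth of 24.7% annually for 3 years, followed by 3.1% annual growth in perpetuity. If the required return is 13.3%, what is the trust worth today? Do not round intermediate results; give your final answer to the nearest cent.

£892027.15

D_1 = 64968.70000
D_2 = 81015.96890
D_3 = 101026.91322
Terminal value at year 3: TV = D_3×(1+g_2)/(r−g_2) = 104158.74753/0.102 = 1021164.19145
P_0 = D_1/(1+r)^1 + D_2/(1+r)^2 + D_3/(1+r)^3 + TV/(1+r)^3
    = 57342.18888 + 63111.83542 + 69462.01127 + 702111.11393 = 892027.14950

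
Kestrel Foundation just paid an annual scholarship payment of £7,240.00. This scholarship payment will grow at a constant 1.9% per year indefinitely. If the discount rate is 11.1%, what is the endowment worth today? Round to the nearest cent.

D₁ = D₀ × (1 + g) = £7,240.00 × 1.019 = £7,377.5600
Growing perpetuity: P = D₁ / (r − g) = £7,377.5600 / (0.111 − 0.019) = £80,190.87

£80190.87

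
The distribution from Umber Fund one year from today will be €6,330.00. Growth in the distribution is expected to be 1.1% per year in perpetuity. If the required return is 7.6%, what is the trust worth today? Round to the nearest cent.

€97384.62

Growing perpetuity: P = D₁ / (r − g) = €6,330.0000 / (0.076 − 0.011) = €97,384.62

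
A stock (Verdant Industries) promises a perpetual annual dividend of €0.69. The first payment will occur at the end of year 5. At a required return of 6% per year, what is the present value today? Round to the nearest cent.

€9.11

Value at end of year 4: C / r = €0.69 / 0.06 = €11.5000
Discount to today: PV = €11.5000 / (1 + 0.06)^4 = €11.5000 / 1.262477 = €9.11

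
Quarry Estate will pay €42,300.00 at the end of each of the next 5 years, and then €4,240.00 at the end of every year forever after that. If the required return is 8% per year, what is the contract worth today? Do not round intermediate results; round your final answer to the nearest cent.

€204962.54

PV of 5-year annuity: €42,300.00 × [1 − (1+0.08)^−5] / 0.08 = 168891.63457
Perpetuity value at year 5: €4,240.00 / 0.08 = 53000.00000
PV of perpetuity: 53000.00000 / (1+0.08)^5 = 36070.90944
Total PV = 168891.63457 + 36070.90944 = 204962.54401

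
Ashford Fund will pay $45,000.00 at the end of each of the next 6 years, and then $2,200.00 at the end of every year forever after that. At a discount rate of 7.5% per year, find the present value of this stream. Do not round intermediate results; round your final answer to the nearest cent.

$230229.96

PV of 6-year annuity: $45,000.00 × [1 − (1+0.075)^−6] / 0.075 = 211223.08892
Perpetuity value at year 6: $2,200.00 / 0.075 = 29333.33333
PV of perpetuity: 29333.33333 / (1+0.075)^6 = 19006.87121
Total PV = 211223.08892 + 19006.87121 = 230229.96013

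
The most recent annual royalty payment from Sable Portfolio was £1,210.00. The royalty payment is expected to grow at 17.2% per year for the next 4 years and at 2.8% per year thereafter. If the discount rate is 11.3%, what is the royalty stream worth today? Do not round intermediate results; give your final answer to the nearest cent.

D_1 = 1418.12000
D_2 = 1662.03664
D_3 = 1947.90694
D_4 = 2282.94694
Terminal value at year 4: TV = D_4×(1+g_2)/(r−g_2) = 2346.86945/0.085 = 27610.22883
P_0 = D_1/(1+r)^1 + D_2/(1+r)^2 + D_3/(1+r)^3 + D_4/(1+r)^4 + TV/(1+r)^4
    = 1274.14196 + 1341.68408 + 1412.80659 + 1487.69930 + 17992.41040 = 23508.74233

£23508.74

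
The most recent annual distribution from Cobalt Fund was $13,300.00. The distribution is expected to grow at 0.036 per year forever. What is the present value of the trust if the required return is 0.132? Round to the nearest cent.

D₁ = D₀ × (1 + g) = $13,300.00 × 1.036 = $13,778.8000
Growing perpetuity: P = D₁ / (r − g) = $13,778.8000 / (0.132 − 0.036) = $143,529.17

$143529.17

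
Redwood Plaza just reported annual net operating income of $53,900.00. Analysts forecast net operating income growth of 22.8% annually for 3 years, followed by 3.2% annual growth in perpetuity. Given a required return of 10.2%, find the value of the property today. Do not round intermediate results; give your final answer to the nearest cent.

$1301140.47

D_1 = 66189.20000
D_2 = 81280.33760
D_3 = 99812.25457
Terminal value at year 3: TV = D_3×(1+g_2)/(r−g_2) = 103006.24672/0.07 = 1471517.81027
P_0 = D_1/(1+r)^1 + D_2/(1+r)^2 + D_3/(1+r)^3 + TV/(1+r)^3
    = 60062.79492 + 66930.22882 + 74582.86841 + 1099564.57432 = 1301140.46647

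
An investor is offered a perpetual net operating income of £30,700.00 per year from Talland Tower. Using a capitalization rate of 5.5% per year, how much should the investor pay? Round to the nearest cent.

Level perpetuity: PV = C / r = £30,700.00 / 0.055 = £558,181.82

£558181.82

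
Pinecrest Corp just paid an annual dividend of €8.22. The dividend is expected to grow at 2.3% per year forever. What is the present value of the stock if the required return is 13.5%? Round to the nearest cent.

€75.08

D₁ = D₀ × (1 + g) = €8.22 × 1.023 = €8.4091
Growing perpetuity: P = D₁ / (r − g) = €8.4091 / (0.135 − 0.023) = €75.08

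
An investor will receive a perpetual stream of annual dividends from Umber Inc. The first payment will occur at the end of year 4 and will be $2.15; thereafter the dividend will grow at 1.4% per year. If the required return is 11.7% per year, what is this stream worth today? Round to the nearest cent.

Value at end of year 3: C₁ / (r − g) = $2.15 / (0.117 − 0.014) = $20.8738
Discount to today: PV = $20.8738 / (1 + 0.117)^3 = $20.8738 / 1.393669 = $14.98

$14.98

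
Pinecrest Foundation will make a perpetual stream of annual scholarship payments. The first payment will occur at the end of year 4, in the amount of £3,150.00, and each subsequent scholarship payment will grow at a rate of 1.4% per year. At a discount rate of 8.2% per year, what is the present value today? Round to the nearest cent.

Value at end of year 3: C₁ / (r − g) = £3,150.00 / (0.082 − 0.014) = £46,323.5294
Discount to today: PV = £46,323.5294 / (1 + 0.082)^3 = £46,323.5294 / 1.266723 = £36,569.57

£36569.57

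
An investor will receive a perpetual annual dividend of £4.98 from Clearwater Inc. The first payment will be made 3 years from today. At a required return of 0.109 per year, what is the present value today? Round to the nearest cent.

£37.15

Value at end of year 2: C / r = £4.98 / 0.109 = £45.6881
Discount to today: PV = £45.6881 / (1 + 0.109)^2 = £45.6881 / 1.229881 = £37.15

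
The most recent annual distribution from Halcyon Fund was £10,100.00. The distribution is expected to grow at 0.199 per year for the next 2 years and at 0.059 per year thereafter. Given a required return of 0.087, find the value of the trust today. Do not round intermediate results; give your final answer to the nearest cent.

£488199.74

D_1 = 12109.90000
D_2 = 14519.77010
Terminal value at year 2: TV = D_2×(1+g_2)/(r−g_2) = 15376.43654/0.028 = 549158.44771
P_0 = D_1/(1+r)^1 + D_2/(1+r)^2 + TV/(1+r)^2
    = 11140.66237 + 12288.55031 + 464770.52776 = 488199.74044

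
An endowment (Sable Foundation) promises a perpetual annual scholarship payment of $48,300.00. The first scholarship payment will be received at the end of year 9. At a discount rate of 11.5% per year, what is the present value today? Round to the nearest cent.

$175812.74

Value at end of year 8: C / r = $48,300.00 / 0.115 = $420,000.0000
Discount to today: PV = $420,000.0000 / (1 + 0.115)^8 = $420,000.0000 / 2.388905 = $175,812.74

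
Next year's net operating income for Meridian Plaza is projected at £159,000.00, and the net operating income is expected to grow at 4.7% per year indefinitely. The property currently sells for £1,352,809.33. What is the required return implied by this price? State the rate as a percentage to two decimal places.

P = D₁/(r − g) ⇒ r = D₁/P + g = £159,000.0000/£1,352,809.33 + 0.047 = 0.117533 + 0.047 = 0.164533

16.45%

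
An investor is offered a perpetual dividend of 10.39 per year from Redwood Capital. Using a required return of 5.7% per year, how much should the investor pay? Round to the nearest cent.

Level perpetuity: PV = C / r = 10.39 / 0.057 = 182.28

182.28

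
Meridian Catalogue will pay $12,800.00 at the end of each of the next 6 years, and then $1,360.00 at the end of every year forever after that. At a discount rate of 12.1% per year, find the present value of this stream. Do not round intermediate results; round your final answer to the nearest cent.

PV of 6-year annuity: $12,800.00 × [1 − (1+0.121)^−6] / 0.121 = 52477.30382
Perpetuity value at year 6: $1,360.00 / 0.121 = 11239.66942
PV of perpetuity: 11239.66942 / (1+0.121)^6 = 5663.95589
Total PV = 52477.30382 + 5663.95589 = 58141.25972

$58141.26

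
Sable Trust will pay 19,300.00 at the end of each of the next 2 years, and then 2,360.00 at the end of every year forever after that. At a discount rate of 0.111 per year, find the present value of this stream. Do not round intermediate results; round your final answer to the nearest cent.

50232.93

PV of 2-year annuity: 19,300.00 × [1 − (1+0.111)^−2] / 0.111 = 33007.86424
Perpetuity value at year 2: 2,360.00 / 0.111 = 21261.26126
PV of perpetuity: 21261.26126 / (1+0.111)^2 = 17225.06646
Total PV = 33007.86424 + 17225.06646 = 50232.93071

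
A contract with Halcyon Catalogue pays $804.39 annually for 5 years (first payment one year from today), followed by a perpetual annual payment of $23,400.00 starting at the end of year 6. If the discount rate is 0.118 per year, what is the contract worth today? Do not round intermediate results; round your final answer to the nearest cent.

PV of 5-year annuity: $804.39 × [1 − (1+0.118)^−5] / 0.118 = 2914.07032
Perpetuity value at year 5: $23,400.00 / 0.118 = 198305.08475
PV of perpetuity: 198305.08475 / (1+0.118)^5 = 113533.71068
Total PV = 2914.07032 + 113533.71068 = 116447.78100

$116447.78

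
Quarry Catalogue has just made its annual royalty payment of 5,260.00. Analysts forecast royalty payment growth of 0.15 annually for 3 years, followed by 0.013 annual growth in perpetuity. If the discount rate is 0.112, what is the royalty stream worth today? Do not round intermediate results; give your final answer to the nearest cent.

D_1 = 6049.00000
D_2 = 6956.35000
D_3 = 7999.80250
Terminal value at year 3: TV = D_3×(1+g_2)/(r−g_2) = 8103.79993/0.099 = 81856.56497
P_0 = D_1/(1+r)^1 + D_2/(1+r)^2 + D_3/(1+r)^3 + TV/(1+r)^3
    = 5439.74820 + 5625.63888 + 5817.88193 + 59530.44846 = 76413.71747

76413.72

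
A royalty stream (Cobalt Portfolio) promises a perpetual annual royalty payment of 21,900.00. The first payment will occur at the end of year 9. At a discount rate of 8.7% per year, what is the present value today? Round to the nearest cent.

Value at end of year 8: C / r = 21,900.00 / 0.087 = 251,724.1379
Discount to today: PV = 251,724.1379 / (1 + 0.087)^8 = 251,724.1379 / 1.949110 = 129,148.25

129148.25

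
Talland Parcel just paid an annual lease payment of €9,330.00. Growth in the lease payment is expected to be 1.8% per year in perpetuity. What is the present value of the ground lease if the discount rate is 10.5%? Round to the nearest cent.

D₁ = D₀ × (1 + g) = €9,330.00 × 1.018 = €9,497.9400
Growing perpetuity: P = D₁ / (r − g) = €9,497.9400 / (0.105 − 0.018) = €109,171.72

€109171.72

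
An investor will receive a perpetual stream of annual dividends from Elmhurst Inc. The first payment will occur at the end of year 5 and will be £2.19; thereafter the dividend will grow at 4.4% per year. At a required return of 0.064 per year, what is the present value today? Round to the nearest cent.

Value at end of year 4: C₁ / (r − g) = £2.19 / (0.064 − 0.044) = £109.5000
Discount to today: PV = £109.5000 / (1 + 0.064)^4 = £109.5000 / 1.281641 = £85.44

£85.44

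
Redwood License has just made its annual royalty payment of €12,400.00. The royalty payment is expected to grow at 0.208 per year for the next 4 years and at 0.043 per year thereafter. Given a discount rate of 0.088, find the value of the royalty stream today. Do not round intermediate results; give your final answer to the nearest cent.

D_1 = 14979.20000
D_2 = 18094.87360
D_3 = 21858.60731
D_4 = 26405.19763
Terminal value at year 4: TV = D_4×(1+g_2)/(r−g_2) = 27540.62113/0.045 = 612013.80282
P_0 = D_1/(1+r)^1 + D_2/(1+r)^2 + D_3/(1+r)^3 + D_4/(1+r)^4 + TV/(1+r)^4
    = 13767.64706 + 15286.13754 + 16972.10860 + 18844.03234 + 436762.79397 = 501632.71950

€501632.72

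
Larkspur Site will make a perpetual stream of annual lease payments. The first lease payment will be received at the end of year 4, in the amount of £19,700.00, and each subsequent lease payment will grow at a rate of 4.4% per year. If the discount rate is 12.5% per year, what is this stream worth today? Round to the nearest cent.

£170814.07

Value at end of year 3: C₁ / (r − g) = £19,700.00 / (0.125 − 0.044) = £243,209.8765
Discount to today: PV = £243,209.8765 / (1 + 0.125)^3 = £243,209.8765 / 1.423828 = £170,814.07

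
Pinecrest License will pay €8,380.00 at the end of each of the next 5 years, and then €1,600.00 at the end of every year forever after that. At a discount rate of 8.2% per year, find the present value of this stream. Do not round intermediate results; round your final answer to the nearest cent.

PV of 5-year annuity: €8,380.00 × [1 − (1+0.082)^−5] / 0.082 = 33283.27936
Perpetuity value at year 5: €1,600.00 / 0.082 = 19512.19512
PV of perpetuity: 19512.19512 / (1+0.082)^5 = 13157.39238
Total PV = 33283.27936 + 13157.39238 = 46440.67174

€46440.67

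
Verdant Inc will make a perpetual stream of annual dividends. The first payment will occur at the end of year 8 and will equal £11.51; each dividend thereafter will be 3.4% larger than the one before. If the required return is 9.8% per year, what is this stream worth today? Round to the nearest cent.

Value at end of year 7: C₁ / (r − g) = £11.51 / (0.098 − 0.034) = £179.8438
Discount to today: PV = £179.8438 / (1 + 0.098)^7 = £179.8438 / 1.924050 = £93.47

£93.47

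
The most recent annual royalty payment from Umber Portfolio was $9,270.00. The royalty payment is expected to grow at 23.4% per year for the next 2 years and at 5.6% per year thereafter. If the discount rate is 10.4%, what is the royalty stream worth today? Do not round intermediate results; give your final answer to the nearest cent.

$276740.43

D_1 = 11439.18000
D_2 = 14115.94812
Terminal value at year 2: TV = D_2×(1+g_2)/(r−g_2) = 14906.44121/0.048 = 310550.85864
P_0 = D_1/(1+r)^1 + D_2/(1+r)^2 + TV/(1+r)^2
    = 10361.57609 + 11581.68921 + 254797.16269 = 276740.42799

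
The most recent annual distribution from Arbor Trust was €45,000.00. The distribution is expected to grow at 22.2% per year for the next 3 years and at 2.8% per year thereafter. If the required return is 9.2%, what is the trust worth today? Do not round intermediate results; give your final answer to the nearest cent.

D_1 = 54990.00000
D_2 = 67197.78000
D_3 = 82115.68716
Terminal value at year 3: TV = D_3×(1+g_2)/(r−g_2) = 84414.92640/0.064 = 1318983.22501
P_0 = D_1/(1+r)^1 + D_2/(1+r)^2 + D_3/(1+r)^3 + TV/(1+r)^3
    = 50357.14286 + 56352.04082 + 63060.61710 + 1012911.16223 = 1182680.96301

€1182680.96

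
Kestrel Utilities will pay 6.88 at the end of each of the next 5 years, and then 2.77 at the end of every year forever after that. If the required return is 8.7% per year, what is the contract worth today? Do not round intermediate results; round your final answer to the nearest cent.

PV of 5-year annuity: 6.88 × [1 − (1+0.087)^−5] / 0.087 = 26.97041
Perpetuity value at year 5: 2.77 / 0.087 = 31.83908
PV of perpetuity: 31.83908 / (1+0.087)^5 = 20.98035
Total PV = 26.97041 + 20.98035 = 47.95077

47.95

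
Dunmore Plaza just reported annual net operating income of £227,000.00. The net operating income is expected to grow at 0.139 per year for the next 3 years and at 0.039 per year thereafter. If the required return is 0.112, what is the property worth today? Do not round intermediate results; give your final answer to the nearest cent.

£4186573.83

D_1 = 258553.00000
D_2 = 294491.86700
D_3 = 335426.23651
Terminal value at year 3: TV = D_3×(1+g_2)/(r−g_2) = 348507.85974/0.073 = 4774080.27037
P_0 = D_1/(1+r)^1 + D_2/(1+r)^2 + D_3/(1+r)^3 + TV/(1+r)^3
    = 232511.69065 + 238157.20832 + 243939.80240 + 3471965.13283 = 4186573.83420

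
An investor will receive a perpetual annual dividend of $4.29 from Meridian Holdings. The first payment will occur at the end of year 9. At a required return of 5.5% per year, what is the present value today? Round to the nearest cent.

$50.82

Value at end of year 8: C / r = $4.29 / 0.055 = $78.0000
Discount to today: PV = $78.0000 / (1 + 0.055)^8 = $78.0000 / 1.534687 = $50.82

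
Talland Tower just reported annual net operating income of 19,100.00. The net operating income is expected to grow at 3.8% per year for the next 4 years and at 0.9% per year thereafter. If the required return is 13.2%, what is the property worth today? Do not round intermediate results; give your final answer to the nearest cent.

172573.08

D_1 = 19825.80000
D_2 = 20579.18040
D_3 = 21361.18926
D_4 = 22172.91445
Terminal value at year 4: TV = D_4×(1+g_2)/(r−g_2) = 22372.47068/0.123 = 181890.00550
P_0 = D_1/(1+r)^1 + D_2/(1+r)^2 + D_3/(1+r)^3 + D_4/(1+r)^4 + TV/(1+r)^4
    = 17513.95760 + 16059.61836 + 14726.04581 + 13503.21162 + 110770.24816 = 172573.08156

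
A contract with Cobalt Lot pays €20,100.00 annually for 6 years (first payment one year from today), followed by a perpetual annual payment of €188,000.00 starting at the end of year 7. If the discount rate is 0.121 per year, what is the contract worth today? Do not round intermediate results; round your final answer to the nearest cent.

€865364.37

PV of 6-year annuity: €20,100.00 × [1 − (1+0.121)^−6] / 0.121 = 82405.76616
Perpetuity value at year 6: €188,000.00 / 0.121 = 1553719.00826
PV of perpetuity: 1553719.00826 / (1+0.121)^6 = 782958.60833
Total PV = 82405.76616 + 782958.60833 = 865364.37450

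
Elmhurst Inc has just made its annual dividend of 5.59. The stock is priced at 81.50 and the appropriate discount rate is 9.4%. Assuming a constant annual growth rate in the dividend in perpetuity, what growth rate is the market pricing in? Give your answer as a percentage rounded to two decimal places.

P = D₀(1+g)/(r−g) ⇒ P(r−g) = D₀(1+g) ⇒ g(P+D₀) = P·r − D₀
g = (P·r − D₀)/(P + D₀) = (81.50×0.094 − 5.59) / (81.50 + 5.59) = 0.023780

2.38%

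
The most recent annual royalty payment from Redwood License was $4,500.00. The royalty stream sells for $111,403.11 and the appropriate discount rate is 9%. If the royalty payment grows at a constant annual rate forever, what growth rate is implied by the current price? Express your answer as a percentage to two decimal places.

4.77%

P = D₀(1+g)/(r−g) ⇒ P(r−g) = D₀(1+g) ⇒ g(P+D₀) = P·r − D₀
g = (P·r − D₀)/(P + D₀) = ($111,403.11×0.09 − $4,500.00) / ($111,403.11 + $4,500.00) = 0.047680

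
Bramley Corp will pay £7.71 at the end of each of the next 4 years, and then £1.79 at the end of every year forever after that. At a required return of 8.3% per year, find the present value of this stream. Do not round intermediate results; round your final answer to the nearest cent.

PV of 4-year annuity: £7.71 × [1 − (1+0.083)^−4] / 0.083 = 25.36690
Perpetuity value at year 4: £1.79 / 0.083 = 21.56627
PV of perpetuity: 21.56627 / (1+0.083)^4 = 15.67693
Total PV = 25.36690 + 15.67693 = 41.04383

£41.04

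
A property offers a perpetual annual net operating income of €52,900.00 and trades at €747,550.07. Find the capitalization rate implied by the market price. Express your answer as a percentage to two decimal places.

7.08%

P = C/r ⇒ r = C/P = €52,900.00/€747,550.07 = 0.070764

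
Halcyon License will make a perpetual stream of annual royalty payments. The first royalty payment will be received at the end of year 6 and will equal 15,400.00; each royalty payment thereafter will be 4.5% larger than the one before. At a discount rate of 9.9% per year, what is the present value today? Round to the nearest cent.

Value at end of year 5: C₁ / (r − g) = 15,400.00 / (0.099 − 0.045) = 285,185.1852
Discount to today: PV = 285,185.1852 / (1 + 0.099)^5 = 285,185.1852 / 1.603203 = 177,884.66

177884.66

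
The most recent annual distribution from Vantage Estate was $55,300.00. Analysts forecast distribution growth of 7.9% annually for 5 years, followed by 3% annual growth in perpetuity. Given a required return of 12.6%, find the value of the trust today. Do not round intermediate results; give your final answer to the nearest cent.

D_1 = 59668.70000
D_2 = 64382.52730
D_3 = 69468.74696
D_4 = 74956.77797
D_5 = 80878.36343
Terminal value at year 5: TV = D_5×(1+g_2)/(r−g_2) = 83304.71433/0.096 = 867757.44092
P_0 = D_1/(1+r)^1 + D_2/(1+r)^2 + D_3/(1+r)^3 + D_4/(1+r)^4 + D_5/(1+r)^5 + TV/(1+r)^5
    = 52991.74067 + 50779.82965 + 48660.24529 + 46629.13381 + 44682.80229 + 479409.23289 = 723152.98460

$723152.98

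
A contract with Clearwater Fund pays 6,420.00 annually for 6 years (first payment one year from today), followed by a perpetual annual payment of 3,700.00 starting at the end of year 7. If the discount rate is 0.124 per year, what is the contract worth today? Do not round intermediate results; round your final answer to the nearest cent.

PV of 6-year annuity: 6,420.00 × [1 − (1+0.124)^−6] / 0.124 = 26098.89658
Perpetuity value at year 6: 3,700.00 / 0.124 = 29838.70968
PV of perpetuity: 29838.70968 / (1+0.124)^6 = 14797.28953
Total PV = 26098.89658 + 14797.28953 = 40896.18611

40896.19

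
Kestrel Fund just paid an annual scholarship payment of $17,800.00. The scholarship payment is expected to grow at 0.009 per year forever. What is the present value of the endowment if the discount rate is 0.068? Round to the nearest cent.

$304410.17

D₁ = D₀ × (1 + g) = $17,800.00 × 1.009 = $17,960.2000
Growing perpetuity: P = D₁ / (r − g) = $17,960.2000 / (0.068 − 0.009) = $304,410.17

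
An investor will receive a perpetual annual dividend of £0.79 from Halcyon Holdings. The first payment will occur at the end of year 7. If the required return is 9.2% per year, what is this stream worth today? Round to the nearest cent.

£5.06

Value at end of year 6: C / r = £0.79 / 0.092 = £8.5870
Discount to today: PV = £8.5870 / (1 + 0.092)^6 = £8.5870 / 1.695649 = £5.06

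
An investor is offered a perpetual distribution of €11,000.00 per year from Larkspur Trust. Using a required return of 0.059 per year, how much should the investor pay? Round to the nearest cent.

€186440.68

Level perpetuity: PV = C / r = €11,000.00 / 0.059 = €186,440.68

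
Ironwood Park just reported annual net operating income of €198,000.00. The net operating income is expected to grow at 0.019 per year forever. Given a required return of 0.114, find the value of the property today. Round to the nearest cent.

D₁ = D₀ × (1 + g) = €198,000.00 × 1.019 = €201,762.0000
Growing perpetuity: P = D₁ / (r − g) = €201,762.0000 / (0.114 − 0.019) = €2,123,810.53

€2123810.53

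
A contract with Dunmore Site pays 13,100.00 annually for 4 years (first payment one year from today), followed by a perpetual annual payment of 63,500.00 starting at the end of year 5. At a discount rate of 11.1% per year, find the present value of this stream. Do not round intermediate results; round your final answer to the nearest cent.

PV of 4-year annuity: 13,100.00 × [1 − (1+0.111)^−4] / 0.111 = 40555.41600
Perpetuity value at year 4: 63,500.00 / 0.111 = 572072.07207
PV of perpetuity: 572072.07207 / (1+0.111)^4 = 375486.65862
Total PV = 40555.41600 + 375486.65862 = 416042.07463

416042.07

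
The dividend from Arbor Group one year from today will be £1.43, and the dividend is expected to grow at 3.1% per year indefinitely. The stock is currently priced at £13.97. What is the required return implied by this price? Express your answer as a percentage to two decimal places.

P = D₁/(r − g) ⇒ r = D₁/P + g = £1.4300/£13.97 + 0.031 = 0.102362 + 0.031 = 0.133362

13.34%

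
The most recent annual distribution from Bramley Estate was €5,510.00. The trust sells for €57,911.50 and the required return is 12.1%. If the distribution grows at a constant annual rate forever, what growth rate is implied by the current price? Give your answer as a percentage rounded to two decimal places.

P = D₀(1+g)/(r−g) ⇒ P(r−g) = D₀(1+g) ⇒ g(P+D₀) = P·r − D₀
g = (P·r − D₀)/(P + D₀) = (€57,911.50×0.121 − €5,510.00) / (€57,911.50 + €5,510.00) = 0.023609

2.36%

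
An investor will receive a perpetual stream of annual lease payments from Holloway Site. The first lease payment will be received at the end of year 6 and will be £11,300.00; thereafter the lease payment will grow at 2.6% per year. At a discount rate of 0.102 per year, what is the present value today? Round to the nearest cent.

£91486.47

Value at end of year 5: C₁ / (r − g) = £11,300.00 / (0.102 − 0.026) = £148,684.2105
Discount to today: PV = £148,684.2105 / (1 + 0.102)^5 = £148,684.2105 / 1.625204 = £91,486.47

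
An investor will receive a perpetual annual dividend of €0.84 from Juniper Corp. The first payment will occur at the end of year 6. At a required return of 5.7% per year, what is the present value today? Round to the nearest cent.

€11.17

Value at end of year 5: C / r = €0.84 / 0.057 = €14.7368
Discount to today: PV = €14.7368 / (1 + 0.057)^5 = €14.7368 / 1.319395 = €11.17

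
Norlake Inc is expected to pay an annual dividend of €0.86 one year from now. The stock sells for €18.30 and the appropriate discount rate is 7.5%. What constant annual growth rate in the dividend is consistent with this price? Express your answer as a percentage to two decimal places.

P = D₁/(r−g) ⇒ g = r − D₁/P = 0.075 − €0.86/€18.30 = 0.028005

2.80%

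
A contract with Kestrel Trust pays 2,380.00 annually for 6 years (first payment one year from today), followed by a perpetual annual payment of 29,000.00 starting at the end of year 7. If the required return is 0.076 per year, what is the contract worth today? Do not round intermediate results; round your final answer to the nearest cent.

257010.21

PV of 6-year annuity: 2,380.00 × [1 − (1+0.076)^−6] / 0.076 = 11137.24963
Perpetuity value at year 6: 29,000.00 / 0.076 = 381578.94737
PV of perpetuity: 381578.94737 / (1+0.076)^6 = 245872.96454
Total PV = 11137.24963 + 245872.96454 = 257010.21417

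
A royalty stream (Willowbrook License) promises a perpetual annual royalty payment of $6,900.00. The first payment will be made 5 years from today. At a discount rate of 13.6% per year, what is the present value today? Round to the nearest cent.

$30464.70

Value at end of year 4: C / r = $6,900.00 / 0.136 = $50,735.2941
Discount to today: PV = $50,735.2941 / (1 + 0.136)^4 = $50,735.2941 / 1.665380 = $30,464.70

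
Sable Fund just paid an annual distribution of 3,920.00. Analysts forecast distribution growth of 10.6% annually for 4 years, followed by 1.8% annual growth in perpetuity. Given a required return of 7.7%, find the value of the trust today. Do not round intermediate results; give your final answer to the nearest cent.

91985.40

D_1 = 4335.52000
D_2 = 4795.08512
D_3 = 5303.36414
D_4 = 5865.52074
Terminal value at year 4: TV = D_4×(1+g_2)/(r−g_2) = 5971.10012/0.059 = 101205.08670
P_0 = D_1/(1+r)^1 + D_2/(1+r)^2 + D_3/(1+r)^3 + D_4/(1+r)^4 + TV/(1+r)^4
    = 4025.55246 + 4133.94710 + 4245.26043 + 4359.57107 + 75221.07367 = 91985.40473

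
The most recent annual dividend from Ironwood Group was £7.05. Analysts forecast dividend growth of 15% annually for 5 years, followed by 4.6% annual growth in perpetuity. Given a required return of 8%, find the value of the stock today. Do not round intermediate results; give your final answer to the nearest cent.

£339.63

D_1 = 8.10750
D_2 = 9.32362
D_3 = 10.72217
D_4 = 12.33049
D_5 = 14.18007
Terminal value at year 5: TV = D_5×(1+g_2)/(r−g_2) = 14.83235/0.034 = 436.24563
P_0 = D_1/(1+r)^1 + D_2/(1+r)^2 + D_3/(1+r)^3 + D_4/(1+r)^4 + D_5/(1+r)^5 + TV/(1+r)^5
    = 7.50694 + 7.99351 + 8.51160 + 9.06328 + 9.65072 + 296.90144 = 339.62749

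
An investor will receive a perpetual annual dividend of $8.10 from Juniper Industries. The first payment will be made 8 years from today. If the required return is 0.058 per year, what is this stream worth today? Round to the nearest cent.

Value at end of year 7: C / r = $8.10 / 0.058 = $139.6552
Discount to today: PV = $139.6552 / (1 + 0.058)^7 = $139.6552 / 1.483883 = $94.11

$94.11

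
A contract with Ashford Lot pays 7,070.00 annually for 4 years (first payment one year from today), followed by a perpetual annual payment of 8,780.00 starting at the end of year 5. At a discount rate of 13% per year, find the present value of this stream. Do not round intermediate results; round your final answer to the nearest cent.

62452.12

PV of 4-year annuity: 7,070.00 × [1 − (1+0.13)^−4] / 0.13 = 21029.51227
Perpetuity value at year 4: 8,780.00 / 0.13 = 67538.46154
PV of perpetuity: 67538.46154 / (1+0.13)^4 = 41422.60330
Total PV = 21029.51227 + 41422.60330 = 62452.11557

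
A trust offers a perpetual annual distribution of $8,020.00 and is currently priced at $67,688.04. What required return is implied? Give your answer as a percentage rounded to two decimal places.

11.85%

P = C/r ⇒ r = C/P = $8,020.00/$67,688.04 = 0.118485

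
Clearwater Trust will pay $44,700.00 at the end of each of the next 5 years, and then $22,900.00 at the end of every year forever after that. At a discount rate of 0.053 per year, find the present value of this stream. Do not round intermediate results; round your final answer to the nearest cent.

PV of 5-year annuity: $44,700.00 × [1 − (1+0.053)^−5] / 0.053 = 191933.16234
Perpetuity value at year 5: $22,900.00 / 0.053 = 432075.47170
PV of perpetuity: 432075.47170 / (1+0.053)^5 = 333747.29681
Total PV = 191933.16234 + 333747.29681 = 525680.45915

$525680.46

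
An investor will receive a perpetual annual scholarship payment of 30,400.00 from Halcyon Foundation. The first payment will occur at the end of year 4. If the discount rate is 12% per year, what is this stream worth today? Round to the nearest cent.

180317.66

Value at end of year 3: C / r = 30,400.00 / 0.12 = 253,333.3333
Discount to today: PV = 253,333.3333 / (1 + 0.12)^3 = 253,333.3333 / 1.404928 = 180,317.66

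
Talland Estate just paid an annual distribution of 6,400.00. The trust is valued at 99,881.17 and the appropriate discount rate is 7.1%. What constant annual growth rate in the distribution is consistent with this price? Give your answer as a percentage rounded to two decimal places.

P = D₀(1+g)/(r−g) ⇒ P(r−g) = D₀(1+g) ⇒ g(P+D₀) = P·r − D₀
g = (P·r − D₀)/(P + D₀) = (99,881.17×0.071 − 6,400.00) / (99,881.17 + 6,400.00) = 0.006507

0.65%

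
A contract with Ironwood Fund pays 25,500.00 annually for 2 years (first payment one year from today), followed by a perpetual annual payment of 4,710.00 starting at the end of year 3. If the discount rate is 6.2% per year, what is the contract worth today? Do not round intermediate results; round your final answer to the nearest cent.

PV of 2-year annuity: 25,500.00 × [1 − (1+0.062)^−2] / 0.062 = 46620.80926
Perpetuity value at year 2: 4,710.00 / 0.062 = 75967.74194
PV of perpetuity: 75967.74194 / (1+0.062)^2 = 67356.60422
Total PV = 46620.80926 + 67356.60422 = 113977.41349

113977.41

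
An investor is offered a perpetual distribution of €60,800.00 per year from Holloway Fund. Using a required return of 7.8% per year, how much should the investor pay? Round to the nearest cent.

Level perpetuity: PV = C / r = €60,800.00 / 0.078 = €779,487.18

€779487.18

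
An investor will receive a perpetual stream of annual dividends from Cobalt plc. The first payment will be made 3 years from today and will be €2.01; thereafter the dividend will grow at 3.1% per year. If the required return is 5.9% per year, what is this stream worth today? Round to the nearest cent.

€64.01

Value at end of year 2: C₁ / (r − g) = €2.01 / (0.059 − 0.031) = €71.7857
Discount to today: PV = €71.7857 / (1 + 0.059)^2 = €71.7857 / 1.121481 = €64.01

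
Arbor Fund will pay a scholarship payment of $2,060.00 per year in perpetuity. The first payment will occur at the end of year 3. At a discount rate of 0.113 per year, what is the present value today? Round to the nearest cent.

Value at end of year 2: C / r = $2,060.00 / 0.113 = $18,230.0885
Discount to today: PV = $18,230.0885 / (1 + 0.113)^2 = $18,230.0885 / 1.238769 = $14,716.29

$14716.29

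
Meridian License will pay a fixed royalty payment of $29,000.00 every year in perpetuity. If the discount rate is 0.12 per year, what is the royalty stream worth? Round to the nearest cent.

$241666.67

Level perpetuity: PV = C / r = $29,000.00 / 0.12 = $241,666.67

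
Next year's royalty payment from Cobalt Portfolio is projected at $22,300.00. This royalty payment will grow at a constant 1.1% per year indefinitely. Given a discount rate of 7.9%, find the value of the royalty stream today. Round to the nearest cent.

$327941.18

Growing perpetuity: P = D₁ / (r − g) = $22,300.0000 / (0.079 − 0.011) = $327,941.18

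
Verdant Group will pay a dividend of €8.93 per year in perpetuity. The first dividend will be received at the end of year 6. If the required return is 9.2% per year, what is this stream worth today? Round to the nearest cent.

€62.51

Value at end of year 5: C / r = €8.93 / 0.092 = €97.0652
Discount to today: PV = €97.0652 / (1 + 0.092)^5 = €97.0652 / 1.552792 = €62.51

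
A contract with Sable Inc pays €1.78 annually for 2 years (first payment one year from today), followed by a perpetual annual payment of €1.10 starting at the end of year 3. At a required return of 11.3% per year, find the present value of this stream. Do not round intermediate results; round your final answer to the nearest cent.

PV of 2-year annuity: €1.78 × [1 − (1+0.113)^−2] / 0.113 = 3.03619
Perpetuity value at year 2: €1.10 / 0.113 = 9.73451
PV of perpetuity: 9.73451 / (1+0.113)^2 = 7.85822
Total PV = 3.03619 + 7.85822 = 10.89441

€10.89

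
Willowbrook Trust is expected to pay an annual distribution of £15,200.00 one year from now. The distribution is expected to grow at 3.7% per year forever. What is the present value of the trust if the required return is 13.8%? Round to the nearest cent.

Growing perpetuity: P = D₁ / (r − g) = £15,200.0000 / (0.138 − 0.037) = £150,495.05

£150495.05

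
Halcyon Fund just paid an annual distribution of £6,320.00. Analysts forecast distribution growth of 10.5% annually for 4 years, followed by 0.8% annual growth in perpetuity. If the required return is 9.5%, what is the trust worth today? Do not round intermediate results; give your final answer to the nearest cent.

D_1 = 6983.60000
D_2 = 7716.87800
D_3 = 8527.15019
D_4 = 9422.50096
Terminal value at year 4: TV = D_4×(1+g_2)/(r−g_2) = 9497.88097/0.087 = 109171.04560
P_0 = D_1/(1+r)^1 + D_2/(1+r)^2 + D_3/(1+r)^3 + D_4/(1+r)^4 + TV/(1+r)^4
    = 6377.71689 + 6435.96088 + 6494.73678 + 6554.04945 + 75936.57292 = 101799.03693

£101799.04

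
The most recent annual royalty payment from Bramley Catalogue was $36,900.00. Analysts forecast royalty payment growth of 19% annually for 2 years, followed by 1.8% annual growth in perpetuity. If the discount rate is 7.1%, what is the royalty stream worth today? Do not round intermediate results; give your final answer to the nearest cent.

$961566.04

D_1 = 43911.00000
D_2 = 52254.09000
Terminal value at year 2: TV = D_2×(1+g_2)/(r−g_2) = 53194.66362/0.053 = 1003672.89849
P_0 = D_1/(1+r)^1 + D_2/(1+r)^2 + TV/(1+r)^2
    = 41000.00000 + 45555.55556 + 875010.48218 = 961566.03774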